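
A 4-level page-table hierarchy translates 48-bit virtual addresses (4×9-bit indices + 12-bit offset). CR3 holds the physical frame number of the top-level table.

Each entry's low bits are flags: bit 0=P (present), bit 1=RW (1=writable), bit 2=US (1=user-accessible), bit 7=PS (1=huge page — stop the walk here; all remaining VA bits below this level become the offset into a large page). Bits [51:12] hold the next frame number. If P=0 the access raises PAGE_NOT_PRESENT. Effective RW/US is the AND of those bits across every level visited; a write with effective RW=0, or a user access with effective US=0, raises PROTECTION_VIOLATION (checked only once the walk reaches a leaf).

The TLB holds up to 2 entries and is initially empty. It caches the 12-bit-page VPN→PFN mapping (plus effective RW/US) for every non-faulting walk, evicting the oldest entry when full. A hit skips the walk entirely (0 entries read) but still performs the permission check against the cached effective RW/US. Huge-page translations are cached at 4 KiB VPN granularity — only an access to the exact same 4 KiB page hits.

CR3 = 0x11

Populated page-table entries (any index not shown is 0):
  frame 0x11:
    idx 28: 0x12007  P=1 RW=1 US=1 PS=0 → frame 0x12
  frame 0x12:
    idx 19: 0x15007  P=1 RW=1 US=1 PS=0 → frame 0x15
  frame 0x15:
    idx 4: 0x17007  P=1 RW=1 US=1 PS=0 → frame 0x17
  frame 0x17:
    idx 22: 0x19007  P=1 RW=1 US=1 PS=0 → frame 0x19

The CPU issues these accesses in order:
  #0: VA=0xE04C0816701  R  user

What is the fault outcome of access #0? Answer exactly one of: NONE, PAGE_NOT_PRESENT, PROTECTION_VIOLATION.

Walk each access:
#0 VA=0xE04C0816701 (r,user):
  lvl0: tbl 0x11, slot 28 ⇒ 0x12007 (P1/RW1/US1/PS0)
  lvl1: tbl 0x12, slot 19 ⇒ 0x15007 (P1/RW1/US1/PS0)
  lvl2: tbl 0x15, slot 4 ⇒ 0x17007 (P1/RW1/US1/PS0)
  lvl3: tbl 0x17, slot 22 ⇒ 0x19007 (P1/RW1/US1/PS0)
  ⇒ phys 0x19701  [4 reads]

Access #0 fault: NONE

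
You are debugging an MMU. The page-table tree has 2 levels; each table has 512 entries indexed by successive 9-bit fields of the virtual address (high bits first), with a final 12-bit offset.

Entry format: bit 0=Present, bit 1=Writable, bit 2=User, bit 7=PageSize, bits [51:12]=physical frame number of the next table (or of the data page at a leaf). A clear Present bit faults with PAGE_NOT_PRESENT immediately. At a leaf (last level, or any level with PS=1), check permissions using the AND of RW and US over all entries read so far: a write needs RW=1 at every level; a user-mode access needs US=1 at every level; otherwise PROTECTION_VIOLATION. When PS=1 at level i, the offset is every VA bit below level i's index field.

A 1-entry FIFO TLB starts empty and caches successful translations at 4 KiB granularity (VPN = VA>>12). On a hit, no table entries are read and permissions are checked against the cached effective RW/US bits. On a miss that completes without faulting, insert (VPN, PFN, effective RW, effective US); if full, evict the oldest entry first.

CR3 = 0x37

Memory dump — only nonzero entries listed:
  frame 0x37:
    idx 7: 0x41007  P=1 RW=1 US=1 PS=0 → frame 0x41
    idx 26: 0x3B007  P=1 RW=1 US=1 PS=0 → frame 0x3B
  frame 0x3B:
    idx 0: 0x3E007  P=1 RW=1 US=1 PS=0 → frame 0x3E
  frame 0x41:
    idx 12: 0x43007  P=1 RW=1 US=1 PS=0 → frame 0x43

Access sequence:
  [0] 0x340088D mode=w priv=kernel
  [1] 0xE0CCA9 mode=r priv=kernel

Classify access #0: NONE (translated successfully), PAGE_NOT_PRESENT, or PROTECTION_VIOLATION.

Per-access translation:
#0 VA=0x340088D (w,kernel):
  L0 @0x37[26] → 0x3B007  P=1,RW=1,US=1,PS=0
  L1 @0x3B[0] → 0x3E007  P=1,RW=1,US=1,PS=0
  → PA=0x3E88D  (2 entries read)
#1 VA=0xE0CCA9 (r,kernel):
  L0 @0x37[7] → 0x41007  P=1,RW=1,US=1,PS=0
  L1 @0x41[12] → 0x43007  P=1,RW=1,US=1,PS=0
  → PA=0x43CA9  (2 entries read)

Access #0 fault: NONE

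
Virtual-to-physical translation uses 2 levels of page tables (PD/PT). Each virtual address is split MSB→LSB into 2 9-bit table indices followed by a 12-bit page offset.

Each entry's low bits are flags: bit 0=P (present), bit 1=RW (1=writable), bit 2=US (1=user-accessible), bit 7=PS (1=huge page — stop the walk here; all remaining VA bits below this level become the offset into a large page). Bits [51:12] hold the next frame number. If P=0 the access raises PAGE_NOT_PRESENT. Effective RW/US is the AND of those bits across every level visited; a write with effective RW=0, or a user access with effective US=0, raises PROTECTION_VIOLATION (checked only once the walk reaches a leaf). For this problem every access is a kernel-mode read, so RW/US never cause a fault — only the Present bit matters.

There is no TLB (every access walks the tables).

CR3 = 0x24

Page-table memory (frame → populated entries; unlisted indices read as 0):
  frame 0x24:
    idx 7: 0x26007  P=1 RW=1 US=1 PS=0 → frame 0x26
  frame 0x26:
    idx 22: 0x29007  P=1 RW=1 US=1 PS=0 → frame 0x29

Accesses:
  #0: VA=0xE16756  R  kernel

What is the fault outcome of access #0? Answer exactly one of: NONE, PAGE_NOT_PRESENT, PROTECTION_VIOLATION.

Per-access translation:
#0 VA=0xE16756 (r,kernel):
  L0 @0x24[7] → 0x26007  P=1,RW=1,US=1,PS=0
  L1 @0x26[22] → 0x29007  P=1,RW=1,US=1,PS=0
  ✓ 0x29756  — 2 lookups

Access #0 fault: NONE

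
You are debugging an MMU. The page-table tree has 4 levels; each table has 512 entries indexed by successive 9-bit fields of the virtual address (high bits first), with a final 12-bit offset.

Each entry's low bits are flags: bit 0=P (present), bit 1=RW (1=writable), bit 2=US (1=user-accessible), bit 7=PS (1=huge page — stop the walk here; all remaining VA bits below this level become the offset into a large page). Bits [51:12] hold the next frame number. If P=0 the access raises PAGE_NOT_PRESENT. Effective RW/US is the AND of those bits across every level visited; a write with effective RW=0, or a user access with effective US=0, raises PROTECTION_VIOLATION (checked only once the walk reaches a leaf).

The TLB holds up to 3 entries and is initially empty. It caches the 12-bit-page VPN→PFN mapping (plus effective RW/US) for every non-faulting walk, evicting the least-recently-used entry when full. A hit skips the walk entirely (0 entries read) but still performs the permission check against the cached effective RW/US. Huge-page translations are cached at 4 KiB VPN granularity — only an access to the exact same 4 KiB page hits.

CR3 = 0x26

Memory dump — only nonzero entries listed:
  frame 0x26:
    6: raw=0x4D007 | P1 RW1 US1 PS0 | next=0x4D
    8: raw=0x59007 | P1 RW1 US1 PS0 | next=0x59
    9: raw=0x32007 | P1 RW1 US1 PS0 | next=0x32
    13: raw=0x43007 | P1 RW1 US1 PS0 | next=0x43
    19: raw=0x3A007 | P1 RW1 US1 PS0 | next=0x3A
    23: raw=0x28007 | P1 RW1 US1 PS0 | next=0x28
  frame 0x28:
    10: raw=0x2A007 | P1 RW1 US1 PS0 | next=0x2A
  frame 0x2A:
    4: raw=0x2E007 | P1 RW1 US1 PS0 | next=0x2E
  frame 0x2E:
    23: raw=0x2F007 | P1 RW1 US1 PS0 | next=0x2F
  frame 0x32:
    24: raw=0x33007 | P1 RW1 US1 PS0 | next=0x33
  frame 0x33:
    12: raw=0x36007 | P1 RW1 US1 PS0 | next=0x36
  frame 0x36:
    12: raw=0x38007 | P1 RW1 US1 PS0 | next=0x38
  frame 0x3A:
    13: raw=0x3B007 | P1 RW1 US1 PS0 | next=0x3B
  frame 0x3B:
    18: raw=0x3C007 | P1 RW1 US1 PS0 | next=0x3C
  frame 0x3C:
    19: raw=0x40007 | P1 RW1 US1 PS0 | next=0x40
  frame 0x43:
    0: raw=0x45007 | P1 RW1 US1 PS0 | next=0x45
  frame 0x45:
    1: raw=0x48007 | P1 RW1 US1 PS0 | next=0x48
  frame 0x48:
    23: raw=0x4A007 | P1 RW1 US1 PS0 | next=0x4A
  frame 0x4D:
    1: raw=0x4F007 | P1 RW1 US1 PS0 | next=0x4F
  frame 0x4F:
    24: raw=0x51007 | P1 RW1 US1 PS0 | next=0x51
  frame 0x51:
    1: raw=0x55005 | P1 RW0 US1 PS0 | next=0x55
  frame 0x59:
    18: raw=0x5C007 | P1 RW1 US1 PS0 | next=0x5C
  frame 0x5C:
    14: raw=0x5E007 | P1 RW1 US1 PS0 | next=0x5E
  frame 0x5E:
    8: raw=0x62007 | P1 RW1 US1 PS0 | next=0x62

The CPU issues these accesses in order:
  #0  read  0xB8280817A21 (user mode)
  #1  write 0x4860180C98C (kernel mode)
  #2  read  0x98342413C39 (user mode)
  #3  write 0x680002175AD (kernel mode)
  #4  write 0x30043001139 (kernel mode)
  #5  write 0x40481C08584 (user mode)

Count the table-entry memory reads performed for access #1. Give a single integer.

Trace:
#0 VA=0xB8280817A21 (r,user):
  lvl0: tbl 0x26, slot 23 ⇒ 0x28007 (P1/RW1/US1/PS0)
  lvl1: tbl 0x28, slot 10 ⇒ 0x2A007 (P1/RW1/US1/PS0)
  lvl2: tbl 0x2A, slot 4 ⇒ 0x2E007 (P1/RW1/US1/PS0)
  lvl3: tbl 0x2E, slot 23 ⇒ 0x2F007 (P1/RW1/US1/PS0)
  ⇒ phys 0x2FA21  [4 reads]
#1 VA=0x4860180C98C (w,kernel):
  lvl0: tbl 0x26, slot 9 ⇒ 0x32007 (P1/RW1/US1/PS0)
  lvl1: tbl 0x32, slot 24 ⇒ 0x33007 (P1/RW1/US1/PS0)
  lvl2: tbl 0x33, slot 12 ⇒ 0x36007 (P1/RW1/US1/PS0)
  lvl3: tbl 0x36, slot 12 ⇒ 0x38007 (P1/RW1/US1/PS0)
  ⇒ phys 0x3898C  [4 reads]
#2 VA=0x98342413C39 (r,user):
  lvl0: tbl 0x26, slot 19 ⇒ 0x3A007 (P1/RW1/US1/PS0)
  lvl1: tbl 0x3A, slot 13 ⇒ 0x3B007 (P1/RW1/US1/PS0)
  lvl2: tbl 0x3B, slot 18 ⇒ 0x3C007 (P1/RW1/US1/PS0)
  lvl3: tbl 0x3C, slot 19 ⇒ 0x40007 (P1/RW1/US1/PS0)
  ⇒ phys 0x40C39  [4 reads]
#3 VA=0x680002175AD (w,kernel):
  lvl0: tbl 0x26, slot 13 ⇒ 0x43007 (P1/RW1/US1/PS0)
  lvl1: tbl 0x43, slot 0 ⇒ 0x45007 (P1/RW1/US1/PS0)
  lvl2: tbl 0x45, slot 1 ⇒ 0x48007 (P1/RW1/US1/PS0)
  lvl3: tbl 0x48, slot 23 ⇒ 0x4A007 (P1/RW1/US1/PS0)
  ⇒ phys 0x4A5AD  [4 reads]
#4 VA=0x30043001139 (w,kernel):
  lvl0: tbl 0x26, slot 6 ⇒ 0x4D007 (P1/RW1/US1/PS0)
  lvl1: tbl 0x4D, slot 1 ⇒ 0x4F007 (P1/RW1/US1/PS0)
  lvl2: tbl 0x4F, slot 24 ⇒ 0x51007 (P1/RW1/US1/PS0)
  lvl3: tbl 0x51, slot 1 ⇒ 0x55005 (P1/RW0/US1/PS0)
  ⇒ fault: PROTECTION_VIOLATION  — 4 lookups
#5 VA=0x40481C08584 (w,user):
  lvl0: tbl 0x26, slot 8 ⇒ 0x59007 (P1/RW1/US1/PS0)
  lvl1: tbl 0x59, slot 18 ⇒ 0x5C007 (P1/RW1/US1/PS0)
  lvl2: tbl 0x5C, slot 14 ⇒ 0x5E007 (P1/RW1/US1/PS0)
  lvl3: tbl 0x5E, slot 8 ⇒ 0x62007 (P1/RW1/US1/PS0)
  ⇒ phys 0x62584  [4 reads]

Entries read for #1: 4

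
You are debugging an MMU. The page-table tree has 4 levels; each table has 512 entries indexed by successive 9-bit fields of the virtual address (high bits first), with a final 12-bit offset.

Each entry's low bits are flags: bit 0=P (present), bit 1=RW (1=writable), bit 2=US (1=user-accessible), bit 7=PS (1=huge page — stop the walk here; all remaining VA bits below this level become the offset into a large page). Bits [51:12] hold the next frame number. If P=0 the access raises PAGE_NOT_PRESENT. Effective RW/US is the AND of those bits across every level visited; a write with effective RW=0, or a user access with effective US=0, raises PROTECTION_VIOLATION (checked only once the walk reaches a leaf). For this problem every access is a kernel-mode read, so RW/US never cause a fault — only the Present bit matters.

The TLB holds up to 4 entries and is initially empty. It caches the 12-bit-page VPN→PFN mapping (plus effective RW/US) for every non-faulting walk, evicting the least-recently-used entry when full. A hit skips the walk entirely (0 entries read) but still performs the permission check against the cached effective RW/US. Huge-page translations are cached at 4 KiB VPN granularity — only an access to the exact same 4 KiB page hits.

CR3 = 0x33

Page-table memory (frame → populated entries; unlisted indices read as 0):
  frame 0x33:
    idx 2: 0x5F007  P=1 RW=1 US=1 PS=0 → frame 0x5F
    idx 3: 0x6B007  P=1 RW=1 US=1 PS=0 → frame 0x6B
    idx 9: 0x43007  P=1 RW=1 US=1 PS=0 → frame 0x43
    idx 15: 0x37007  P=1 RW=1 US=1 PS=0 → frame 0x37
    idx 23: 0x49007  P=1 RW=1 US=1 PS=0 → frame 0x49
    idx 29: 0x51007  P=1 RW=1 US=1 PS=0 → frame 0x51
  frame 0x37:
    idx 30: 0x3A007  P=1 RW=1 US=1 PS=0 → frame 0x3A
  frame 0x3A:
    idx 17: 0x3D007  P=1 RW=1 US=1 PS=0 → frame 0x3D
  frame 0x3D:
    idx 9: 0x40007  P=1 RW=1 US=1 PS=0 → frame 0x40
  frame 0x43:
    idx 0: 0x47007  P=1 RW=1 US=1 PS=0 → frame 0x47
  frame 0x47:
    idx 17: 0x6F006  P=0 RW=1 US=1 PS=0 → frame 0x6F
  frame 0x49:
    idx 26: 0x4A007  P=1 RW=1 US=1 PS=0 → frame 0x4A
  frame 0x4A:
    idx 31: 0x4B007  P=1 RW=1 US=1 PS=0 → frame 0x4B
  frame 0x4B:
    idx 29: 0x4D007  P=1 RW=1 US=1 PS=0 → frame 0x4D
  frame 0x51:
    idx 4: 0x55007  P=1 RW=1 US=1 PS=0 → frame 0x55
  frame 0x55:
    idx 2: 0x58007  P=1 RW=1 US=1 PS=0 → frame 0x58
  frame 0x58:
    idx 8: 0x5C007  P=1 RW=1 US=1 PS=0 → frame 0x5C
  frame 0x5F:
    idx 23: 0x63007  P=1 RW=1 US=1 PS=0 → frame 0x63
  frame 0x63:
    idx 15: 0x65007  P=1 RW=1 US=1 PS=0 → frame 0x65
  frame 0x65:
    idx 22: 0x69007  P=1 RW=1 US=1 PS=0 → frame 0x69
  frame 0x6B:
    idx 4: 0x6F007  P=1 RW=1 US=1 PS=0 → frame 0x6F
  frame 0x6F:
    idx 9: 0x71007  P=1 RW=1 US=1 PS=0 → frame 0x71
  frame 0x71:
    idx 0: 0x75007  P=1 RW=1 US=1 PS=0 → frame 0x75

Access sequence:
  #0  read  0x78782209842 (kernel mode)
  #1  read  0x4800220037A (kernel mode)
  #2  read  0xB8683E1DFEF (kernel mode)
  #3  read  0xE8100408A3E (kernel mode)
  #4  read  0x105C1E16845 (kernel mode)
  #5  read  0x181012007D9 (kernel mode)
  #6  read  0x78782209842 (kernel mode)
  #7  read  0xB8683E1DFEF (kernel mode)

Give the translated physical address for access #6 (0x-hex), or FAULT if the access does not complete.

Walk each access:
#0 VA=0x78782209842 (r,kernel):
  L0: frame=0x33 idx=15 entry=0x37007 [P=1 RW=1 US=1 PS=0]
  L1: frame=0x37 idx=30 entry=0x3A007 [P=1 RW=1 US=1 PS=0]
  L2: frame=0x3A idx=17 entry=0x3D007 [P=1 RW=1 US=1 PS=0]
  L3: frame=0x3D idx=9 entry=0x40007 [P=1 RW=1 US=1 PS=0]
  → PA=0x40842  (4 entries read)
#1 VA=0x4800220037A (r,kernel):
  L0: frame=0x33 idx=9 entry=0x43007 [P=1 RW=1 US=1 PS=0]
  L1: frame=0x43 idx=0 entry=0x47007 [P=1 RW=1 US=1 PS=0]
  L2: frame=0x47 idx=17 entry=0x6F006 [P=0 RW=1 US=1 PS=0]
  ⇒ fault: PAGE_NOT_PRESENT  — 3 lookups
#2 VA=0xB8683E1DFEF (r,kernel):
  L0: frame=0x33 idx=23 entry=0x49007 [P=1 RW=1 US=1 PS=0]
  L1: frame=0x49 idx=26 entry=0x4A007 [P=1 RW=1 US=1 PS=0]
  L2: frame=0x4A idx=31 entry=0x4B007 [P=1 RW=1 US=1 PS=0]
  L3: frame=0x4B idx=29 entry=0x4D007 [P=1 RW=1 US=1 PS=0]
  → PA=0x4DFEF  (4 entries read)
#3 VA=0xE8100408A3E (r,kernel):
  L0: frame=0x33 idx=29 entry=0x51007 [P=1 RW=1 US=1 PS=0]
  L1: frame=0x51 idx=4 entry=0x55007 [P=1 RW=1 US=1 PS=0]
  L2: frame=0x55 idx=2 entry=0x58007 [P=1 RW=1 US=1 PS=0]
  L3: frame=0x58 idx=8 entry=0x5C007 [P=1 RW=1 US=1 PS=0]
  → PA=0x5CA3E  (4 entries read)
#4 VA=0x105C1E16845 (r,kernel):
  L0: frame=0x33 idx=2 entry=0x5F007 [P=1 RW=1 US=1 PS=0]
  L1: frame=0x5F idx=23 entry=0x63007 [P=1 RW=1 US=1 PS=0]
  L2: frame=0x63 idx=15 entry=0x65007 [P=1 RW=1 US=1 PS=0]
  L3: frame=0x65 idx=22 entry=0x69007 [P=1 RW=1 US=1 PS=0]
  → PA=0x69845  (4 entries read)
#5 VA=0x181012007D9 (r,kernel):
  L0: frame=0x33 idx=3 entry=0x6B007 [P=1 RW=1 US=1 PS=0]
  L1: frame=0x6B idx=4 entry=0x6F007 [P=1 RW=1 US=1 PS=0]
  L2: frame=0x6F idx=9 entry=0x71007 [P=1 RW=1 US=1 PS=0]
  L3: frame=0x71 idx=0 entry=0x75007 [P=1 RW=1 US=1 PS=0]
  → PA=0x757D9  (4 entries read)
#6 VA=0x78782209842 (r,kernel):
  L0: frame=0x33 idx=15 entry=0x37007 [P=1 RW=1 US=1 PS=0]
  L1: frame=0x37 idx=30 entry=0x3A007 [P=1 RW=1 US=1 PS=0]
  L2: frame=0x3A idx=17 entry=0x3D007 [P=1 RW=1 US=1 PS=0]
  L3: frame=0x3D idx=9 entry=0x40007 [P=1 RW=1 US=1 PS=0]
  → PA=0x40842  (4 entries read)
#7 VA=0xB8683E1DFEF (r,kernel):
  L0: frame=0x33 idx=23 entry=0x49007 [P=1 RW=1 US=1 PS=0]
  L1: frame=0x49 idx=26 entry=0x4A007 [P=1 RW=1 US=1 PS=0]
  L2: frame=0x4A idx=31 entry=0x4B007 [P=1 RW=1 US=1 PS=0]
  L3: frame=0x4B idx=29 entry=0x4D007 [P=1 RW=1 US=1 PS=0]
  → PA=0x4DFEF  (4 entries read)

Access #6 PA: 0x40842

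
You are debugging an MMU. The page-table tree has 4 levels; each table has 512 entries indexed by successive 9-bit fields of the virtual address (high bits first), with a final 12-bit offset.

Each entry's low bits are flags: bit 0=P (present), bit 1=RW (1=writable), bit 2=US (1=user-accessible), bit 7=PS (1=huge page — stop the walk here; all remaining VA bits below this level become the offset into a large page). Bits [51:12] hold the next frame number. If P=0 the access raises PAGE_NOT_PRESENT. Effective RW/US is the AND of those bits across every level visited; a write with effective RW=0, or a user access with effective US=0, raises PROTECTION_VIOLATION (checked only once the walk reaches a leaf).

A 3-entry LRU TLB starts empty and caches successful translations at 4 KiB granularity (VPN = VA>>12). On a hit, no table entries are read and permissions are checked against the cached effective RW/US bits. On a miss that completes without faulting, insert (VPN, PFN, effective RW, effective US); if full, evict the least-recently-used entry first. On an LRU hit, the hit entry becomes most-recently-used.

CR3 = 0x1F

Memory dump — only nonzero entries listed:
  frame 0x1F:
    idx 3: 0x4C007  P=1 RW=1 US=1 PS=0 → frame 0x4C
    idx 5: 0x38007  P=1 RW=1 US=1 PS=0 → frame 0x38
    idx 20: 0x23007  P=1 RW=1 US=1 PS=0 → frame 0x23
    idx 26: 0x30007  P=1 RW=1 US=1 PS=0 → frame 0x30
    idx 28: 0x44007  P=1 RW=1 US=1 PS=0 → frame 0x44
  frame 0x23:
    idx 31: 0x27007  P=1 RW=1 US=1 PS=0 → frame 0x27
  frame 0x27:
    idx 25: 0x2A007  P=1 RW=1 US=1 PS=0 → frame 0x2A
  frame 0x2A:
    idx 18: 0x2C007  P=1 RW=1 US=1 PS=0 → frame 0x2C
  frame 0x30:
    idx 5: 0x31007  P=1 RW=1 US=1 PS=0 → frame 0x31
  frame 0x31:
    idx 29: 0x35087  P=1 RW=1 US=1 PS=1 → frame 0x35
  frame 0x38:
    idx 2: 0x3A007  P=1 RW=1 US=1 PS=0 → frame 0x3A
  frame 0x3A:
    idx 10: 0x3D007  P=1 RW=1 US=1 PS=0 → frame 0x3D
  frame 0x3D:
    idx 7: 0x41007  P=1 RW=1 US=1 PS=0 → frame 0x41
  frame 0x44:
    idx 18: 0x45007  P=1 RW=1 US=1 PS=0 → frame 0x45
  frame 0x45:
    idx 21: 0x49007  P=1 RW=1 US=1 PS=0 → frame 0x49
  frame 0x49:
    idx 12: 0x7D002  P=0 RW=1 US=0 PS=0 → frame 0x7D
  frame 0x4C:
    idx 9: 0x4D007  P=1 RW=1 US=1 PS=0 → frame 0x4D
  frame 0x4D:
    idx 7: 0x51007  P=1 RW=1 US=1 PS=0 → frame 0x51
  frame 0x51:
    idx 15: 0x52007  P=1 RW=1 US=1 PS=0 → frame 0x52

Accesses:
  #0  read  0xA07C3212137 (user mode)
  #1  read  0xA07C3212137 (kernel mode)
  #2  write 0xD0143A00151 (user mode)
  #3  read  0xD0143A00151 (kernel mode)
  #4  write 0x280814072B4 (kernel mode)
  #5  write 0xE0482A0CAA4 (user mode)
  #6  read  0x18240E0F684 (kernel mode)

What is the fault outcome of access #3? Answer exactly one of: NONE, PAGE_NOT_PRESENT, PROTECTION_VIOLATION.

Walk each access:
#0 VA=0xA07C3212137 (r,user):
  [0] read 0x1F idx=20: raw=0x23007 flags P=1 W=1 U=1 S=0
  [1] read 0x23 idx=31: raw=0x27007 flags P=1 W=1 U=1 S=0
  [2] read 0x27 idx=25: raw=0x2A007 flags P=1 W=1 U=1 S=0
  [3] read 0x2A idx=18: raw=0x2C007 flags P=1 W=1 U=1 S=0
  → PA=0x2C137  (4 entries read)
#1 VA=0xA07C3212137 (r,kernel):
  TLB hit vpn=0xA07C3212 → PA=0x2C137
#2 VA=0xD0143A00151 (w,user):
  [0] read 0x1F idx=26: raw=0x30007 flags P=1 W=1 U=1 S=0
  [1] read 0x30 idx=5: raw=0x31007 flags P=1 W=1 U=1 S=0
  [2] read 0x31 idx=29: raw=0x35087 flags P=1 W=1 U=1 S=1
  → PA=0x35151 (huge @L2)  (3 entries read)
#3 VA=0xD0143A00151 (r,kernel):
  TLB hit vpn=0xD0143A00 → PA=0x35151
#4 VA=0x280814072B4 (w,kernel):
  [0] read 0x1F idx=5: raw=0x38007 flags P=1 W=1 U=1 S=0
  [1] read 0x38 idx=2: raw=0x3A007 flags P=1 W=1 U=1 S=0
  [2] read 0x3A idx=10: raw=0x3D007 flags P=1 W=1 U=1 S=0
  [3] read 0x3D idx=7: raw=0x41007 flags P=1 W=1 U=1 S=0
  → PA=0x412B4  (4 entries read)
#5 VA=0xE0482A0CAA4 (w,user):
  [0] read 0x1F idx=28: raw=0x44007 flags P=1 W=1 U=1 S=0
  [1] read 0x44 idx=18: raw=0x45007 flags P=1 W=1 U=1 S=0
  [2] read 0x45 idx=21: raw=0x49007 flags P=1 W=1 U=1 S=0
  [3] read 0x49 idx=12: raw=0x7D002 flags P=0 W=1 U=0 S=0
  ✗ PAGE_NOT_PRESENT  [4 reads]
#6 VA=0x18240E0F684 (r,kernel):
  [0] read 0x1F idx=3: raw=0x4C007 flags P=1 W=1 U=1 S=0
  [1] read 0x4C idx=9: raw=0x4D007 flags P=1 W=1 U=1 S=0
  [2] read 0x4D idx=7: raw=0x51007 flags P=1 W=1 U=1 S=0
  [3] read 0x51 idx=15: raw=0x52007 flags P=1 W=1 U=1 S=0
  → PA=0x52684  (4 entries read)

Access #3 fault: NONE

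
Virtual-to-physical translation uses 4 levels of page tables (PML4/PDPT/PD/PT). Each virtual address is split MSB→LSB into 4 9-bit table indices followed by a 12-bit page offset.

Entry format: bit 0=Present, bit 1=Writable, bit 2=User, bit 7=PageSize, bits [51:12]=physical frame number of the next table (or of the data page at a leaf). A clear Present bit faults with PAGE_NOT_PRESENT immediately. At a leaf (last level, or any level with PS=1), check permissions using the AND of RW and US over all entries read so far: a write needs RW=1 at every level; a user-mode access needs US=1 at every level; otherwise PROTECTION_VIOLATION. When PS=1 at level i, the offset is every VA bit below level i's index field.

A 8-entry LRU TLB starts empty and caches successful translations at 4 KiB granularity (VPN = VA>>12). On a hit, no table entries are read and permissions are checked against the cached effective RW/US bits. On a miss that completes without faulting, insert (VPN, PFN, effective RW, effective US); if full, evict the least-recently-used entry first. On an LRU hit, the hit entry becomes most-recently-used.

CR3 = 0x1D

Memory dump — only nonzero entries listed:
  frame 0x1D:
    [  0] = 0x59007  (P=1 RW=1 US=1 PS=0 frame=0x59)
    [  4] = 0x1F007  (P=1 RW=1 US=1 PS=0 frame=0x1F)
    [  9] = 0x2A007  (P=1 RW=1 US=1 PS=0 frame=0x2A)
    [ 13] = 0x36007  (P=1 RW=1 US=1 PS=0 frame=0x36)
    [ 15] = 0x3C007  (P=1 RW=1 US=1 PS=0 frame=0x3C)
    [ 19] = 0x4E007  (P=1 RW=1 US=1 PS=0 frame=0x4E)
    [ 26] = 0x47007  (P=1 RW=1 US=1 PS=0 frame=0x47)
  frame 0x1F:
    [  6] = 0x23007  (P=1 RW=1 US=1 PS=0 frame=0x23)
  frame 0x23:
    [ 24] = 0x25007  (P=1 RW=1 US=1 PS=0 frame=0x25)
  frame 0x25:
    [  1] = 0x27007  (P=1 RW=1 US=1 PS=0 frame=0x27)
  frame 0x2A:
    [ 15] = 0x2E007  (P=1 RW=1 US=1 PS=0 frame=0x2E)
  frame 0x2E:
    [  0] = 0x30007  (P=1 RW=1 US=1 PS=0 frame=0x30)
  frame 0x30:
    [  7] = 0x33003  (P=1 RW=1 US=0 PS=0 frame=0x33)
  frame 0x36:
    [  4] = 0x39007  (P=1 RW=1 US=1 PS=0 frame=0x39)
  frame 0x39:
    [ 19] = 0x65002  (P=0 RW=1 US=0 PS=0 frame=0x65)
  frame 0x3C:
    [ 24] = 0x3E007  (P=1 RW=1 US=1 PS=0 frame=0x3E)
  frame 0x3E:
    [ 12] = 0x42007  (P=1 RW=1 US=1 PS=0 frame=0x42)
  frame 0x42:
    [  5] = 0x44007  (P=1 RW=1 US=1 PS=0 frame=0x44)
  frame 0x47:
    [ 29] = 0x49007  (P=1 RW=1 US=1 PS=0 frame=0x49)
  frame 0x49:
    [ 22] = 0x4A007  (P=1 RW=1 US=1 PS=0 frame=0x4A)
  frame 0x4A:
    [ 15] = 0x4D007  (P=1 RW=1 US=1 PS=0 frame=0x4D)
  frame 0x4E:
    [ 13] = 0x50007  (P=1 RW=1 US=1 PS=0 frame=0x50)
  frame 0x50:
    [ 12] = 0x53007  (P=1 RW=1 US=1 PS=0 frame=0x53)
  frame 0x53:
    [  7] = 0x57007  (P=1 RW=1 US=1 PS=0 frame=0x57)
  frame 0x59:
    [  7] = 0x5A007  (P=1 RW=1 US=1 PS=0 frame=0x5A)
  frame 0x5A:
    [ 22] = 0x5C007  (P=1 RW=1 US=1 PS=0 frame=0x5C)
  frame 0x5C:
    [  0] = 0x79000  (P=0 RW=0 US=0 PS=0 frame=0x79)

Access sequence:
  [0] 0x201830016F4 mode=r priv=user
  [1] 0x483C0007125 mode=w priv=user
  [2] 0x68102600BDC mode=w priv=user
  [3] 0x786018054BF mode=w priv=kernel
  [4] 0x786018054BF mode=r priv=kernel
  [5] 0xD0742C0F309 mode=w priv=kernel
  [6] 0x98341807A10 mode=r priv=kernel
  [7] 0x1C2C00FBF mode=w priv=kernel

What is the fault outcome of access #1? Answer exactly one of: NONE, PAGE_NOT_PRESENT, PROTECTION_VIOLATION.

Trace:
#0 VA=0x201830016F4 (r,user):
  [0] read 0x1D idx=4: raw=0x1F007 flags P=1 W=1 U=1 S=0
  [1] read 0x1F idx=6: raw=0x23007 flags P=1 W=1 U=1 S=0
  [2] read 0x23 idx=24: raw=0x25007 flags P=1 W=1 U=1 S=0
  [3] read 0x25 idx=1: raw=0x27007 flags P=1 W=1 U=1 S=0
  ⇒ phys 0x276F4  [4 reads]
#1 VA=0x483C0007125 (w,user):
  [0] read 0x1D idx=9: raw=0x2A007 flags P=1 W=1 U=1 S=0
  [1] read 0x2A idx=15: raw=0x2E007 flags P=1 W=1 U=1 S=0
  [2] read 0x2E idx=0: raw=0x30007 flags P=1 W=1 U=1 S=0
  [3] read 0x30 idx=7: raw=0x33003 flags P=1 W=1 U=0 S=0
  → PROTECTION_VIOLATION  (4 entries read)
#2 VA=0x68102600BDC (w,user):
  [0] read 0x1D idx=13: raw=0x36007 flags P=1 W=1 U=1 S=0
  [1] read 0x36 idx=4: raw=0x39007 flags P=1 W=1 U=1 S=0
  [2] read 0x39 idx=19: raw=0x65002 flags P=0 W=1 U=0 S=0
  → PAGE_NOT_PRESENT  (3 entries read)
#3 VA=0x786018054BF (w,kernel):
  [0] read 0x1D idx=15: raw=0x3C007 flags P=1 W=1 U=1 S=0
  [1] read 0x3C idx=24: raw=0x3E007 flags P=1 W=1 U=1 S=0
  [2] read 0x3E idx=12: raw=0x42007 flags P=1 W=1 U=1 S=0
  [3] read 0x42 idx=5: raw=0x44007 flags P=1 W=1 U=1 S=0
  ⇒ phys 0x444BF  [4 reads]
#4 VA=0x786018054BF (r,kernel):
  TLB hit vpn=0x78601805 → PA=0x444BF
#5 VA=0xD0742C0F309 (w,kernel):
  [0] read 0x1D idx=26: raw=0x47007 flags P=1 W=1 U=1 S=0
  [1] read 0x47 idx=29: raw=0x49007 flags P=1 W=1 U=1 S=0
  [2] read 0x49 idx=22: raw=0x4A007 flags P=1 W=1 U=1 S=0
  [3] read 0x4A idx=15: raw=0x4D007 flags P=1 W=1 U=1 S=0
  ⇒ phys 0x4D309  [4 reads]
#6 VA=0x98341807A10 (r,kernel):
  [0] read 0x1D idx=19: raw=0x4E007 flags P=1 W=1 U=1 S=0
  [1] read 0x4E idx=13: raw=0x50007 flags P=1 W=1 U=1 S=0
  [2] read 0x50 idx=12: raw=0x53007 flags P=1 W=1 U=1 S=0
  [3] read 0x53 idx=7: raw=0x57007 flags P=1 W=1 U=1 S=0
  ⇒ phys 0x57A10  [4 reads]
#7 VA=0x1C2C00FBF (w,kernel):
  [0] read 0x1D idx=0: raw=0x59007 flags P=1 W=1 U=1 S=0
  [1] read 0x59 idx=7: raw=0x5A007 flags P=1 W=1 U=1 S=0
  [2] read 0x5A idx=22: raw=0x5C007 flags P=1 W=1 U=1 S=0
  [3] read 0x5C idx=0: raw=0x79000 flags P=0 W=0 U=0 S=0
  → PAGE_NOT_PRESENT  (4 entries read)

Access #1 fault: PROTECTION_VIOLATION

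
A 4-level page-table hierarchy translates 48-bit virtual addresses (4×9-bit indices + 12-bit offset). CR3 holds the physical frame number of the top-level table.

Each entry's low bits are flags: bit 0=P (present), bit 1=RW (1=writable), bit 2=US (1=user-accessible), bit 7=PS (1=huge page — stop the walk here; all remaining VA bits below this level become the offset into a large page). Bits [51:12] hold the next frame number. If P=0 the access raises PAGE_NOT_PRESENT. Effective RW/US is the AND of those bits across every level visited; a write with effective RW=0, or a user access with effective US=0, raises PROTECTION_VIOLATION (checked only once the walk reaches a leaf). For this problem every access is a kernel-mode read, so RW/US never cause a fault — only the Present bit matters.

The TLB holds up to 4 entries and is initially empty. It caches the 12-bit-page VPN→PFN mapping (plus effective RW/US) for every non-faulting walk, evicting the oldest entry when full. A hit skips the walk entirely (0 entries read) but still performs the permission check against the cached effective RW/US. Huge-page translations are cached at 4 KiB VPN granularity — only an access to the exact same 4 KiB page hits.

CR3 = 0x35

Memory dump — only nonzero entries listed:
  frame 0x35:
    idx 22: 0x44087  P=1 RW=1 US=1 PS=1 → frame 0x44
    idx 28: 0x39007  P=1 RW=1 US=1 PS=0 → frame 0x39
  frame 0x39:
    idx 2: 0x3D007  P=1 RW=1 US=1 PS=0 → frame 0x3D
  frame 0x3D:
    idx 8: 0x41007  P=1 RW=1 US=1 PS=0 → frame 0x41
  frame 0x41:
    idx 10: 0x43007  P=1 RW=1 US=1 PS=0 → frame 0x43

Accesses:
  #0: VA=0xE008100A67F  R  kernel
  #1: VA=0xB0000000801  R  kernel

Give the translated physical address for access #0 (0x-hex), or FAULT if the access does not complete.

Per-access translation:
#0 VA=0xE008100A67F (r,kernel):
  [0] read 0x35 idx=28: raw=0x39007 flags P=1 W=1 U=1 S=0
  [1] read 0x39 idx=2: raw=0x3D007 flags P=1 W=1 U=1 S=0
  [2] read 0x3D idx=8: raw=0x41007 flags P=1 W=1 U=1 S=0
  [3] read 0x41 idx=10: raw=0x43007 flags P=1 W=1 U=1 S=0
  → PA=0x4367F  (4 entries read)
#1 VA=0xB0000000801 (r,kernel):
  [0] read 0x35 idx=22: raw=0x44087 flags P=1 W=1 U=1 S=1
  → PA=0x44801 (huge @L0)  (1 entries read)

Access #0 PA: 0x4367F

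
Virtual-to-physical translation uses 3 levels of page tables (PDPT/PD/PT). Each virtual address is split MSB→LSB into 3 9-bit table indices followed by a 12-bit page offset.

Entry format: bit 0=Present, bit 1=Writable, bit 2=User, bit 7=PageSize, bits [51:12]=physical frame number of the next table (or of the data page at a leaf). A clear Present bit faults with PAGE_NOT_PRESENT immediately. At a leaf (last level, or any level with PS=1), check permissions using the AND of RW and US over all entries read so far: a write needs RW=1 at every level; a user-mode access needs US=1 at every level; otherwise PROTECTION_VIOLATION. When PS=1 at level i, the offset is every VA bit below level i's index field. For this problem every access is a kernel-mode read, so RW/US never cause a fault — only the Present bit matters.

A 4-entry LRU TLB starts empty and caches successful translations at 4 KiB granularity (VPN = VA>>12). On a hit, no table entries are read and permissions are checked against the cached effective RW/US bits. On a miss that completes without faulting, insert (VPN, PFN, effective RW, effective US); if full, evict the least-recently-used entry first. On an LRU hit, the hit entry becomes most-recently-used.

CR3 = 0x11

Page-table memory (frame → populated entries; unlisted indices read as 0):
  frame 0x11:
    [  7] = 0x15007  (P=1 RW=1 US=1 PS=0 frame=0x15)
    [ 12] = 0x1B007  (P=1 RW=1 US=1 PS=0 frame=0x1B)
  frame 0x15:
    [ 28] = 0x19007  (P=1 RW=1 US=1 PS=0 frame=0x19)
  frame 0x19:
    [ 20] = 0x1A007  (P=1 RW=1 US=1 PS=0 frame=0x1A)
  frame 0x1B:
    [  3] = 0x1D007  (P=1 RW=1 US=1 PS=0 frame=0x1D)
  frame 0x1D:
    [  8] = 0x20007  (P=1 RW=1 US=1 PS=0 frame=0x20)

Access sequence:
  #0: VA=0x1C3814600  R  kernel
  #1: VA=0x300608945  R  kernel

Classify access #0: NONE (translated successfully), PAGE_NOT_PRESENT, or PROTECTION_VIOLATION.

Walk each access:
#0 VA=0x1C3814600 (r,kernel):
  [0] read 0x11 idx=7: raw=0x15007 flags P=1 W=1 U=1 S=0
  [1] read 0x15 idx=28: raw=0x19007 flags P=1 W=1 U=1 S=0
  [2] read 0x19 idx=20: raw=0x1A007 flags P=1 W=1 U=1 S=0
  → PA=0x1A600  (3 entries read)
#1 VA=0x300608945 (r,kernel):
  [0] read 0x11 idx=12: raw=0x1B007 flags P=1 W=1 U=1 S=0
  [1] read 0x1B idx=3: raw=0x1D007 flags P=1 W=1 U=1 S=0
  [2] read 0x1D idx=8: raw=0x20007 flags P=1 W=1 U=1 S=0
  → PA=0x20945  (3 entries read)

Access #0 fault: NONE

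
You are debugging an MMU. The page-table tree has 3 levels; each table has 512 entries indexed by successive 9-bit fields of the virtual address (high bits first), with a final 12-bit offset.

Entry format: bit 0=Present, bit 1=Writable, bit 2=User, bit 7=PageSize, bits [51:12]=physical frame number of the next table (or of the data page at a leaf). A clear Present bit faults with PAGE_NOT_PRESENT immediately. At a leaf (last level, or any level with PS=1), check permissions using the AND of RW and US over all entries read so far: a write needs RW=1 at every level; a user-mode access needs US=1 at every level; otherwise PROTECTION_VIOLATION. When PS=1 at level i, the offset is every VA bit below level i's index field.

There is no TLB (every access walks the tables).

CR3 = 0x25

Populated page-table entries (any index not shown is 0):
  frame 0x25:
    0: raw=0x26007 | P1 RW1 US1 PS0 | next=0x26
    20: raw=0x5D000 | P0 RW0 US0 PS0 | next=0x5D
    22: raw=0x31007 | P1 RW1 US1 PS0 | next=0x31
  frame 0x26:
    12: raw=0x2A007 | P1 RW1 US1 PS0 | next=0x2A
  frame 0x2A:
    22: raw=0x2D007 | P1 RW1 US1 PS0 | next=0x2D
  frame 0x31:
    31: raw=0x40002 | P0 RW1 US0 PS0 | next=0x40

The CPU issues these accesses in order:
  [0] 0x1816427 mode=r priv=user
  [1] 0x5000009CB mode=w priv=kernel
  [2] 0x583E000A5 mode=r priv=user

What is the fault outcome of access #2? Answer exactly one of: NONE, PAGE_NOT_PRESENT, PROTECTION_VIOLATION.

Per-access translation:
#0 VA=0x1816427 (r,user):
  lvl0: tbl 0x25, slot 0 ⇒ 0x26007 (P1/RW1/US1/PS0)
  lvl1: tbl 0x26, slot 12 ⇒ 0x2A007 (P1/RW1/US1/PS0)
  lvl2: tbl 0x2A, slot 22 ⇒ 0x2D007 (P1/RW1/US1/PS0)
  ✓ 0x2D427  — 3 lookups
#1 VA=0x5000009CB (w,kernel):
  lvl0: tbl 0x25, slot 20 ⇒ 0x5D000 (P0/RW0/US0/PS0)
  ✗ PAGE_NOT_PRESENT  [1 reads]
#2 VA=0x583E000A5 (r,user):
  lvl0: tbl 0x25, slot 22 ⇒ 0x31007 (P1/RW1/US1/PS0)
  lvl1: tbl 0x31, slot 31 ⇒ 0x40002 (P0/RW1/US0/PS0)
  ✗ PAGE_NOT_PRESENT  [2 reads]

Access #2 fault: PAGE_NOT_PRESENT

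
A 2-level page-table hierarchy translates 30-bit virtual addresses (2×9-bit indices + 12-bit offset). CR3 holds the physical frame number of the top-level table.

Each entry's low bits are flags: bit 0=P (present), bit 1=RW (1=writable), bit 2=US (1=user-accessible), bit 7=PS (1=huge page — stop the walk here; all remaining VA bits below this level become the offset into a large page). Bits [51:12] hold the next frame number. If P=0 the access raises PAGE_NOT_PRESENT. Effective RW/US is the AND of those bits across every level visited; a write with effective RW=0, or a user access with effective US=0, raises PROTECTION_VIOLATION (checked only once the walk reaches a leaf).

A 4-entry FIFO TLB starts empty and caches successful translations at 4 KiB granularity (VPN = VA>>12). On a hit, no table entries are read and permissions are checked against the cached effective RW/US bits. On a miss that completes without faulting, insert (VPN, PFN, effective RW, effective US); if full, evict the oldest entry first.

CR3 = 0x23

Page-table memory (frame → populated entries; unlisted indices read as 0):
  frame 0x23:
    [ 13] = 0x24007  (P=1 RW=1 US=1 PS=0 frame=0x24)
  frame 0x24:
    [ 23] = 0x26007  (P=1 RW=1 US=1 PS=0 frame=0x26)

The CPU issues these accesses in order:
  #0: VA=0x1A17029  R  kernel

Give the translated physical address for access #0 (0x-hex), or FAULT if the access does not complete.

Per-access translation:
#0 VA=0x1A17029 (r,kernel):
  lvl0: tbl 0x23, slot 13 ⇒ 0x24007 (P1/RW1/US1/PS0)
  lvl1: tbl 0x24, slot 23 ⇒ 0x26007 (P1/RW1/US1/PS0)
  → PA=0x26029  (2 entries read)

Access #0 PA: 0x26029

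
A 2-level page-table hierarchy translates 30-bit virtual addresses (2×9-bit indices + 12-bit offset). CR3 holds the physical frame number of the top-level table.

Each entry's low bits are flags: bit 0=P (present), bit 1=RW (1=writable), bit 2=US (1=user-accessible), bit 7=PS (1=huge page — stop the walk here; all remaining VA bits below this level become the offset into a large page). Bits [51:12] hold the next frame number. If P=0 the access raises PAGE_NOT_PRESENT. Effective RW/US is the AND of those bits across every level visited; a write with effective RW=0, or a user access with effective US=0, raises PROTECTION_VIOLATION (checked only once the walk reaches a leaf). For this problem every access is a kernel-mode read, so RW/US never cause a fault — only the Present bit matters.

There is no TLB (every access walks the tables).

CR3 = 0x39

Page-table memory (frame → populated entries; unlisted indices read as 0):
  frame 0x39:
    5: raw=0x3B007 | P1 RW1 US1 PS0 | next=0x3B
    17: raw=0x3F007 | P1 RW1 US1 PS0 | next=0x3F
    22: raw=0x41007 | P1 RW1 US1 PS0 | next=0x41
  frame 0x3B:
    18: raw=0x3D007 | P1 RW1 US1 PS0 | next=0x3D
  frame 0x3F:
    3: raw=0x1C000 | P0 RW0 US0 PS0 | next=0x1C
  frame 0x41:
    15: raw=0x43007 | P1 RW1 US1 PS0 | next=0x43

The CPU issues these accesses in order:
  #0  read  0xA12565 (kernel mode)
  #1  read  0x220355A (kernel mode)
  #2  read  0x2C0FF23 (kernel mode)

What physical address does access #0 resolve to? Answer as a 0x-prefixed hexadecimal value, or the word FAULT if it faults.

Walk each access:
#0 VA=0xA12565 (r,kernel):
  lvl0: tbl 0x39, slot 5 ⇒ 0x3B007 (P1/RW1/US1/PS0)
  lvl1: tbl 0x3B, slot 18 ⇒ 0x3D007 (P1/RW1/US1/PS0)
  ⇒ phys 0x3D565  [2 reads]
#1 VA=0x220355A (r,kernel):
  lvl0: tbl 0x39, slot 17 ⇒ 0x3F007 (P1/RW1/US1/PS0)
  lvl1: tbl 0x3F, slot 3 ⇒ 0x1C000 (P0/RW0/US0/PS0)
  → PAGE_NOT_PRESENT  (2 entries read)
#2 VA=0x2C0FF23 (r,kernel):
  lvl0: tbl 0x39, slot 22 ⇒ 0x41007 (P1/RW1/US1/PS0)
  lvl1: tbl 0x41, slot 15 ⇒ 0x43007 (P1/RW1/US1/PS0)
  ⇒ phys 0x43F23  [2 reads]

Access #0 PA: 0x3D565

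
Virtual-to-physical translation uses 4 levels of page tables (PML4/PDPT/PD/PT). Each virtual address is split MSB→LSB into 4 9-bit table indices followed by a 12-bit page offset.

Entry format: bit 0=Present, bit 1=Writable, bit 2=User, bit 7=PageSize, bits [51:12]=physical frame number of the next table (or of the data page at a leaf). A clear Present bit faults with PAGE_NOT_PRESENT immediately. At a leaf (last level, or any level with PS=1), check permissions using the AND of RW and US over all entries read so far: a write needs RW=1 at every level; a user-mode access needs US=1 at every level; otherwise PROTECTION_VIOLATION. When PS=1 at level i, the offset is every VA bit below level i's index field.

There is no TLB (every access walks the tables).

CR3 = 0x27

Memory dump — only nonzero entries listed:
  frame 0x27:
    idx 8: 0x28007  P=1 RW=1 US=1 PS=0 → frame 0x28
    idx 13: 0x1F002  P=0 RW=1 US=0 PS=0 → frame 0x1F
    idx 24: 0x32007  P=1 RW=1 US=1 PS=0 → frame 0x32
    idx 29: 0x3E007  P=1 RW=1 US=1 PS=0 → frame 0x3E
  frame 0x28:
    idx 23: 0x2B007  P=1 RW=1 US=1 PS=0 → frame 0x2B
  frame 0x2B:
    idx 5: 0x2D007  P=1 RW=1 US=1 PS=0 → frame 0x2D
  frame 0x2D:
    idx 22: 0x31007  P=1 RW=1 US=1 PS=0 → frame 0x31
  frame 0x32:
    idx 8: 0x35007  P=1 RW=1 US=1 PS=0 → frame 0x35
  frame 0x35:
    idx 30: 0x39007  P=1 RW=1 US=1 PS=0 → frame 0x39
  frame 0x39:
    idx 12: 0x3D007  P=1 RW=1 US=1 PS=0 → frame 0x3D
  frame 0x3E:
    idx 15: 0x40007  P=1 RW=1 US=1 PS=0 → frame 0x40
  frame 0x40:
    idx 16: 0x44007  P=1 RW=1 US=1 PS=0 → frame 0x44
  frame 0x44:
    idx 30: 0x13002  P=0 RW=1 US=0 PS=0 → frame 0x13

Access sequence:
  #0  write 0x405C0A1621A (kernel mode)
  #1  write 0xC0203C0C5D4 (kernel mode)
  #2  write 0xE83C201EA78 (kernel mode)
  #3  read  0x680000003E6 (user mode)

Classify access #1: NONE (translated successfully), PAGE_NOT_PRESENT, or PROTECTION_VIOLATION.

Trace:
#0 VA=0x405C0A1621A (w,kernel):
  [0] read 0x27 idx=8: raw=0x28007 flags P=1 W=1 U=1 S=0
  [1] read 0x28 idx=23: raw=0x2B007 flags P=1 W=1 U=1 S=0
  [2] read 0x2B idx=5: raw=0x2D007 flags P=1 W=1 U=1 S=0
  [3] read 0x2D idx=22: raw=0x31007 flags P=1 W=1 U=1 S=0
  ✓ 0x3121A  — 4 lookups
#1 VA=0xC0203C0C5D4 (w,kernel):
  [0] read 0x27 idx=24: raw=0x32007 flags P=1 W=1 U=1 S=0
  [1] read 0x32 idx=8: raw=0x35007 flags P=1 W=1 U=1 S=0
  [2] read 0x35 idx=30: raw=0x39007 flags P=1 W=1 U=1 S=0
  [3] read 0x39 idx=12: raw=0x3D007 flags P=1 W=1 U=1 S=0
  ✓ 0x3D5D4  — 4 lookups
#2 VA=0xE83C201EA78 (w,kernel):
  [0] read 0x27 idx=29: raw=0x3E007 flags P=1 W=1 U=1 S=0
  [1] read 0x3E idx=15: raw=0x40007 flags P=1 W=1 U=1 S=0
  [2] read 0x40 idx=16: raw=0x44007 flags P=1 W=1 U=1 S=0
  [3] read 0x44 idx=30: raw=0x13002 flags P=0 W=1 U=0 S=0
  ✗ PAGE_NOT_PRESENT  [4 reads]
#3 VA=0x680000003E6 (r,user):
  [0] read 0x27 idx=13: raw=0x1F002 flags P=0 W=1 U=0 S=0
  ✗ PAGE_NOT_PRESENT  [1 reads]

Access #1 fault: NONE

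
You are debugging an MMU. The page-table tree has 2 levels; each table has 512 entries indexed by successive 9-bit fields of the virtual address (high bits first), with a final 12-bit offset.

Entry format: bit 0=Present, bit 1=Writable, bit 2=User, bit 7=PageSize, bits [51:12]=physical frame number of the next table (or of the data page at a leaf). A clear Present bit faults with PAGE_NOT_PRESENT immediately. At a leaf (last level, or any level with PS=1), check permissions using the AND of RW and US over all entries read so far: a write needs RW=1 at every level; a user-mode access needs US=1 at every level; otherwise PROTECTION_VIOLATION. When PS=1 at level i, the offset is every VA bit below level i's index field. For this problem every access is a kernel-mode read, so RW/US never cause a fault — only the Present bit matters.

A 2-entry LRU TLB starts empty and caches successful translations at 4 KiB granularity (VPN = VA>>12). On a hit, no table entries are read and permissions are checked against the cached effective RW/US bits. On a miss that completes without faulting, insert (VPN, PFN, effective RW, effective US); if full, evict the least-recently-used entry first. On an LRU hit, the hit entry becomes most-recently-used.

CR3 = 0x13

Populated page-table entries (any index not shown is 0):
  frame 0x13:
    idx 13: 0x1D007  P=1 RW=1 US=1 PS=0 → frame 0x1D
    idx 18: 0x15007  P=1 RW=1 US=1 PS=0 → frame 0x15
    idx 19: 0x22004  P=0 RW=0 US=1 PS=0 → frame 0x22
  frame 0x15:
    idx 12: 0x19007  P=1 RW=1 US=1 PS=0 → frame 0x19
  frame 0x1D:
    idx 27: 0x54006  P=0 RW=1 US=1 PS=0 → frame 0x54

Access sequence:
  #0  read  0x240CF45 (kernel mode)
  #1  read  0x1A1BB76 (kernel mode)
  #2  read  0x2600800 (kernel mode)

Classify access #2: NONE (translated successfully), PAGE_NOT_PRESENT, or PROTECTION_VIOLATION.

Walk each access:
#0 VA=0x240CF45 (r,kernel):
  L0: frame=0x13 idx=18 entry=0x15007 [P=1 RW=1 US=1 PS=0]
  L1: frame=0x15 idx=12 entry=0x19007 [P=1 RW=1 US=1 PS=0]
  ✓ 0x19F45  — 2 lookups
#1 VA=0x1A1BB76 (r,kernel):
  L0: frame=0x13 idx=13 entry=0x1D007 [P=1 RW=1 US=1 PS=0]
  L1: frame=0x1D idx=27 entry=0x54006 [P=0 RW=1 US=1 PS=0]
  ⇒ fault: PAGE_NOT_PRESENT  — 2 lookups
#2 VA=0x2600800 (r,kernel):
  L0: frame=0x13 idx=19 entry=0x22004 [P=0 RW=0 US=1 PS=0]
  ⇒ fault: PAGE_NOT_PRESENT  — 1 lookups

Access #2 fault: PAGE_NOT_PRESENT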